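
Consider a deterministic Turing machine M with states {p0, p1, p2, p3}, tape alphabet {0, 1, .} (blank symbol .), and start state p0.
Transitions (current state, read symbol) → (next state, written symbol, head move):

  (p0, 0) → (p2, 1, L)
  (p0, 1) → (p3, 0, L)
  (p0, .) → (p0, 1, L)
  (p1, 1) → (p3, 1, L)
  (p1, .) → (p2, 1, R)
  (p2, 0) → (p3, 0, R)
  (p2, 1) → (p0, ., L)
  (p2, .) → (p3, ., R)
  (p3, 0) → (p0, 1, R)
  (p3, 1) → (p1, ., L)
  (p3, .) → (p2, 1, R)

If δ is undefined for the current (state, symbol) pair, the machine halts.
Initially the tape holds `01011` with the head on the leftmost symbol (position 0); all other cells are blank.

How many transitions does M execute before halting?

p0 | .[0]1011.   read 0 → write 1, move L, go to p2
p2 | [.]11011.   read . → write ., move R, go to p3
p3 | .[1]1011.   read 1 → write ., move L, go to p1
p1 | [.].1011.   read . → write 1, move R, go to p2
p2 | 1[.]1011.   read . → write ., move R, go to p3
p3 | 1.[1]011.   read 1 → write ., move L, go to p1
p1 | 1[.].011.   read . → write 1, move R, go to p2
p2 | 11[.]011.   read . → write ., move R, go to p3
p3 | 11.[0]11.   read 0 → write 1, move R, go to p0
p0 | 11.1[1]1.   read 1 → write 0, move L, go to p3
p3 | 11.[1]01.   read 1 → write ., move L, go to p1
p1 | 11[.].01.   read . → write 1, move R, go to p2
p2 | 111[.]01.   read . → write ., move R, go to p3
p3 | 111.[0]1.   read 0 → write 1, move R, go to p0
p0 | 111.1[1].   read 1 → write 0, move L, go to p3
p3 | 111.[1]0.   read 1 → write ., move L, go to p1
p1 | 111[.].0.   read . → write 1, move R, go to p2
p2 | 1111[.]0.   read . → write ., move R, go to p3
p3 | 1111.[0].   read 0 → write 1, move R, go to p0
p0 | 1111.1[.]   read . → write 1, move L, go to p0
p0 | 1111.[1]1   read 1 → write 0, move L, go to p3
p3 | 1111[.]01   read . → write 1, move R, go to p2
p2 | 11111[0]1   read 0 → write 0, move R, go to p3
p3 | 111110[1]   read 1 → write ., move L, go to p1
p1 | 11111[0].
M halts after 24 transitions.

24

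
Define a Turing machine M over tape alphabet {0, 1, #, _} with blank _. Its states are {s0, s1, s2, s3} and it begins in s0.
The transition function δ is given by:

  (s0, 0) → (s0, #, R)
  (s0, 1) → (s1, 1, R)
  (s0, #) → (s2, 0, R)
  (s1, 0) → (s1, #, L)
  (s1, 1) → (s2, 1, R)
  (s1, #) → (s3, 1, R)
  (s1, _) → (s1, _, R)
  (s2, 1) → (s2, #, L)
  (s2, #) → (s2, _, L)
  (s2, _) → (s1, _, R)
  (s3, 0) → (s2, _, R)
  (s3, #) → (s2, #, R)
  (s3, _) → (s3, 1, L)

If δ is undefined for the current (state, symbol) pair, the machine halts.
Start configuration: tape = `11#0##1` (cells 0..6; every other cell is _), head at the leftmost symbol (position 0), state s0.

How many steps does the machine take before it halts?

19

state=s0 head=0 tape=_[1]1#0##1   (s0,1)→(s1,1,R)
state=s1 head=1 tape=_1[1]#0##1   (s1,1)→(s2,1,R)
state=s2 head=2 tape=_11[#]0##1   (s2,#)→(s2,_,L)
state=s2 head=1 tape=_1[1]_0##1   (s2,1)→(s2,#,L)
state=s2 head=0 tape=_[1]#_0##1   (s2,1)→(s2,#,L)
state=s2 head=-1 tape=[_]##_0##1   (s2,_)→(s1,_,R)
state=s1 head=0 tape=_[#]#_0##1   (s1,#)→(s3,1,R)
state=s3 head=1 tape=_1[#]_0##1   (s3,#)→(s2,#,R)
state=s2 head=2 tape=_1#[_]0##1   (s2,_)→(s1,_,R)
state=s1 head=3 tape=_1#_[0]##1   (s1,0)→(s1,#,L)
state=s1 head=2 tape=_1#[_]###1   (s1,_)→(s1,_,R)
state=s1 head=3 tape=_1#_[#]##1   (s1,#)→(s3,1,R)
state=s3 head=4 tape=_1#_1[#]#1   (s3,#)→(s2,#,R)
state=s2 head=5 tape=_1#_1#[#]1   (s2,#)→(s2,_,L)
state=s2 head=4 tape=_1#_1[#]_1   (s2,#)→(s2,_,L)
state=s2 head=3 tape=_1#_[1]__1   (s2,1)→(s2,#,L)
state=s2 head=2 tape=_1#[_]#__1   (s2,_)→(s1,_,R)
state=s1 head=3 tape=_1#_[#]__1   (s1,#)→(s3,1,R)
state=s3 head=4 tape=_1#_1[_]_1   (s3,_)→(s3,1,L)
state=s3 head=3 tape=_1#_[1]1_1
M halts after 19 transitions.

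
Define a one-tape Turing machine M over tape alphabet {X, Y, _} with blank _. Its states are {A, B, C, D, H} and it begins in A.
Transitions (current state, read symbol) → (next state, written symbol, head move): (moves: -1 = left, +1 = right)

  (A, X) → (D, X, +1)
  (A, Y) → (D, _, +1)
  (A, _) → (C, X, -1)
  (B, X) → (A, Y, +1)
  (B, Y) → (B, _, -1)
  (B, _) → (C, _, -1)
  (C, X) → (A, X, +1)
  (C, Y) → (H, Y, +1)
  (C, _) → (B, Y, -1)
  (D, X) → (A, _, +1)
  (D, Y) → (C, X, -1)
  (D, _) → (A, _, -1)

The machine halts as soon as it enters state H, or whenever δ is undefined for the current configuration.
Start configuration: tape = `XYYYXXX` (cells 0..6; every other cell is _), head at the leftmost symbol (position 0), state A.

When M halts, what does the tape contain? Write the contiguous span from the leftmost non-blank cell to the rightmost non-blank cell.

XXXX_Y_YX

A | [X]YYYXXX__   read X → write X, move +1, go to D
D | X[Y]YYXXX__   read Y → write X, move -1, go to C
C | [X]XYYXXX__   read X → write X, move +1, go to A
A | X[X]YYXXX__   read X → write X, move +1, go to D
D | XX[Y]YXXX__   read Y → write X, move -1, go to C
C | X[X]XYXXX__   read X → write X, move +1, go to A
A | XX[X]YXXX__   read X → write X, move +1, go to D
D | XXX[Y]XXX__   read Y → write X, move -1, go to C
C | XX[X]XXXX__   read X → write X, move +1, go to A
A | XXX[X]XXX__   read X → write X, move +1, go to D
D | XXXX[X]XX__   read X → write _, move +1, go to A
A | XXXX_[X]X__   read X → write X, move +1, go to D
D | XXXX_X[X]__   read X → write _, move +1, go to A
A | XXXX_X_[_]_   read _ → write X, move -1, go to C
C | XXXX_X[_]X_   read _ → write Y, move -1, go to B
B | XXXX_[X]YX_   read X → write Y, move +1, go to A
A | XXXX_Y[Y]X_   read Y → write _, move +1, go to D
D | XXXX_Y_[X]_   read X → write _, move +1, go to A
A | XXXX_Y__[_]   read _ → write X, move -1, go to C
C | XXXX_Y_[_]X   read _ → write Y, move -1, go to B
B | XXXX_Y[_]YX   read _ → write _, move -1, go to C
C | XXXX_[Y]_YX   read Y → write Y, move +1, go to H
H | XXXX_Y[_]YX
The non-blank tape span at halt is XXXX_Y_YX.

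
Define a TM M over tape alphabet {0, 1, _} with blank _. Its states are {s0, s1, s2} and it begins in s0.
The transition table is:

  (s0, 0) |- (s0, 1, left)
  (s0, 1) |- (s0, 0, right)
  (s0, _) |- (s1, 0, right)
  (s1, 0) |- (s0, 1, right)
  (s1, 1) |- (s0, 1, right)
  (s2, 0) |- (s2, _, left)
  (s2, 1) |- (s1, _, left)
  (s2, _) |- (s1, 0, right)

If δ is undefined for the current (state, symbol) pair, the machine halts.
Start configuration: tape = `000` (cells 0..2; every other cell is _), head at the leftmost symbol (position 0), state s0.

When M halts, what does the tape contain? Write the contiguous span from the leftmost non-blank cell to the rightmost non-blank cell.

010000

state=s0 head=0 tape=__[0]00__   (s0,0)→(s0,1,left)
state=s0 head=-1 tape=_[_]100__   (s0,_)→(s1,0,right)
state=s1 head=0 tape=_0[1]00__   (s1,1)→(s0,1,right)
state=s0 head=1 tape=_01[0]0__   (s0,0)→(s0,1,left)
state=s0 head=0 tape=_0[1]10__   (s0,1)→(s0,0,right)
state=s0 head=1 tape=_00[1]0__   (s0,1)→(s0,0,right)
state=s0 head=2 tape=_000[0]__   (s0,0)→(s0,1,left)
state=s0 head=1 tape=_00[0]1__   (s0,0)→(s0,1,left)
state=s0 head=0 tape=_0[0]11__   (s0,0)→(s0,1,left)
state=s0 head=-1 tape=_[0]111__   (s0,0)→(s0,1,left)
state=s0 head=-2 tape=[_]1111__   (s0,_)→(s1,0,right)
state=s1 head=-1 tape=0[1]111__   (s1,1)→(s0,1,right)
state=s0 head=0 tape=01[1]11__   (s0,1)→(s0,0,right)
state=s0 head=1 tape=010[1]1__   (s0,1)→(s0,0,right)
state=s0 head=2 tape=0100[1]__   (s0,1)→(s0,0,right)
state=s0 head=3 tape=01000[_]_   (s0,_)→(s1,0,right)
state=s1 head=4 tape=010000[_]
The non-blank tape span at halt is 010000.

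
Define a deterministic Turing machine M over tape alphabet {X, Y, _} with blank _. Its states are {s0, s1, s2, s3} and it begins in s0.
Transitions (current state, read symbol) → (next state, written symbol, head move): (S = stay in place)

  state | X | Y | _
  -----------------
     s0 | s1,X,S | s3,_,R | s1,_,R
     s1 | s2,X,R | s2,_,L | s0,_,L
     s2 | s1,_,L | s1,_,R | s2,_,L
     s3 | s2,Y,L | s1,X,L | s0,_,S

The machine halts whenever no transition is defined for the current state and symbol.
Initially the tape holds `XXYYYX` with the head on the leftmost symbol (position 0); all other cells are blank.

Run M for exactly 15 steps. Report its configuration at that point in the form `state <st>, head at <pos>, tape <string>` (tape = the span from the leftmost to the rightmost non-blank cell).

state s0, head at -2, tape YYYX

s0 | __[X]XYYYX   read X → write X, move S, go to s1
s1 | __[X]XYYYX   read X → write X, move R, go to s2
s2 | __X[X]YYYX   read X → write _, move L, go to s1
s1 | __[X]_YYYX   read X → write X, move R, go to s2
s2 | __X[_]YYYX   read _ → write _, move L, go to s2
s2 | __[X]_YYYX   read X → write _, move L, go to s1
s1 | _[_]__YYYX   read _ → write _, move L, go to s0
s0 | [_]___YYYX   read _ → write _, move R, go to s1
s1 | _[_]__YYYX   read _ → write _, move L, go to s0
s0 | [_]___YYYX   read _ → write _, move R, go to s1
s1 | _[_]__YYYX   read _ → write _, move L, go to s0
s0 | [_]___YYYX   read _ → write _, move R, go to s1
s1 | _[_]__YYYX   read _ → write _, move L, go to s0
s0 | [_]___YYYX   read _ → write _, move R, go to s1
s1 | _[_]__YYYX   read _ → write _, move L, go to s0
s0 | [_]___YYYX
After 15 steps: state s0, head at -2, tape YYYX.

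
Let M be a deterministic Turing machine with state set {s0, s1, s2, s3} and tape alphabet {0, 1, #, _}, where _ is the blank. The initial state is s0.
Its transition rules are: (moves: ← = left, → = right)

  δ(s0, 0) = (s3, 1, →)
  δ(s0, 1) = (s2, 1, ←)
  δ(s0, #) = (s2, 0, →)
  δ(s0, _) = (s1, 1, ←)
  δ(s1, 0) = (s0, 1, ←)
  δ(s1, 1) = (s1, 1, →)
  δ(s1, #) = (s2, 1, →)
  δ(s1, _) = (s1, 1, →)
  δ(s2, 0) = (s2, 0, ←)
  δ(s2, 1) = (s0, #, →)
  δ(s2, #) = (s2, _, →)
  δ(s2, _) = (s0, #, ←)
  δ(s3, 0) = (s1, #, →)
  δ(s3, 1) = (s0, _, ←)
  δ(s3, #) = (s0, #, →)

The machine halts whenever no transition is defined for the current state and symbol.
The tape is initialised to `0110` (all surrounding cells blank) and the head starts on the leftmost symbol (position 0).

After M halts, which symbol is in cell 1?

state=s0 head=0 tape=___[0]110_   (s0,0)→(s3,1,→)
state=s3 head=1 tape=___1[1]10_   (s3,1)→(s0,_,←)
state=s0 head=0 tape=___[1]_10_   (s0,1)→(s2,1,←)
state=s2 head=-1 tape=__[_]1_10_   (s2,_)→(s0,#,←)
state=s0 head=-2 tape=_[_]#1_10_   (s0,_)→(s1,1,←)
state=s1 head=-3 tape=[_]1#1_10_   (s1,_)→(s1,1,→)
state=s1 head=-2 tape=1[1]#1_10_   (s1,1)→(s1,1,→)
state=s1 head=-1 tape=11[#]1_10_   (s1,#)→(s2,1,→)
state=s2 head=0 tape=111[1]_10_   (s2,1)→(s0,#,→)
state=s0 head=1 tape=111#[_]10_   (s0,_)→(s1,1,←)
state=s1 head=0 tape=111[#]110_   (s1,#)→(s2,1,→)
state=s2 head=1 tape=1111[1]10_   (s2,1)→(s0,#,→)
state=s0 head=2 tape=1111#[1]0_   (s0,1)→(s2,1,←)
state=s2 head=1 tape=1111[#]10_   (s2,#)→(s2,_,→)
state=s2 head=2 tape=1111_[1]0_   (s2,1)→(s0,#,→)
state=s0 head=3 tape=1111_#[0]_   (s0,0)→(s3,1,→)
state=s3 head=4 tape=1111_#1[_]
Cell 1 holds _ when M halts.

_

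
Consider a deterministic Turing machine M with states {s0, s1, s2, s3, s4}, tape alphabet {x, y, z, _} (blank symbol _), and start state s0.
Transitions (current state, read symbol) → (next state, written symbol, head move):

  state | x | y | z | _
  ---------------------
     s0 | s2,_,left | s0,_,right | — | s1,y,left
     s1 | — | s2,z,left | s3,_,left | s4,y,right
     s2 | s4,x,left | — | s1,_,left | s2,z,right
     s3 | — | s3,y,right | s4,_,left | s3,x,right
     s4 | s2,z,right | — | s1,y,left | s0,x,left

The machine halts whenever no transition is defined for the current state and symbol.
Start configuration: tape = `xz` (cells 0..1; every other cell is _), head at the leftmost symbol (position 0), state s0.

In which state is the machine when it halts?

state=s0 head=0 tape=____[x]z   (s0,x)→(s2,_,left)
state=s2 head=-1 tape=___[_]_z   (s2,_)→(s2,z,right)
state=s2 head=0 tape=___z[_]z   (s2,_)→(s2,z,right)
state=s2 head=1 tape=___zz[z]   (s2,z)→(s1,_,left)
state=s1 head=0 tape=___z[z]_   (s1,z)→(s3,_,left)
state=s3 head=-1 tape=___[z]__   (s3,z)→(s4,_,left)
state=s4 head=-2 tape=__[_]___   (s4,_)→(s0,x,left)
state=s0 head=-3 tape=_[_]x___   (s0,_)→(s1,y,left)
state=s1 head=-4 tape=[_]yx___   (s1,_)→(s4,y,right)
state=s4 head=-3 tape=y[y]x___
No transition is defined for (s4, y); M halts in state s4.

s4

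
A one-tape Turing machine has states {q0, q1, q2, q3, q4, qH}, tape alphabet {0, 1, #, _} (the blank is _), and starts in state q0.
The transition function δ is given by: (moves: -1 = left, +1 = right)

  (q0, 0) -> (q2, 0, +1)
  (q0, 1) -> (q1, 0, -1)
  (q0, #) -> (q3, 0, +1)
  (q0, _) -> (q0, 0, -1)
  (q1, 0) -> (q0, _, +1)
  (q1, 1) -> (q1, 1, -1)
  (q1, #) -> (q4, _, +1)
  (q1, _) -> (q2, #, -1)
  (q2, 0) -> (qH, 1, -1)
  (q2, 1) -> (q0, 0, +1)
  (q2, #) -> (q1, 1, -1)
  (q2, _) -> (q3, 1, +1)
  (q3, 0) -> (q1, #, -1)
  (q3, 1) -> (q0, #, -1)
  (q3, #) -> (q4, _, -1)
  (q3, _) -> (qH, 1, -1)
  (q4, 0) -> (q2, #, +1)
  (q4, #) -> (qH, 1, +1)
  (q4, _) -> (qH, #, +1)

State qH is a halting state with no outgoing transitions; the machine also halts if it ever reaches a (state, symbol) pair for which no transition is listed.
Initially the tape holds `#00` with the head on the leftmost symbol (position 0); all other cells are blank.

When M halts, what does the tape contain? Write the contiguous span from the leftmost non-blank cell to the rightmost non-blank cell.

q0 | [#]00_   read # → write 0, move +1, go to q3
q3 | 0[0]0_   read 0 → write #, move -1, go to q1
q1 | [0]#0_   read 0 → write _, move +1, go to q0
q0 | _[#]0_   read # → write 0, move +1, go to q3
q3 | _0[0]_   read 0 → write #, move -1, go to q1
q1 | _[0]#_   read 0 → write _, move +1, go to q0
q0 | __[#]_   read # → write 0, move +1, go to q3
q3 | __0[_]   read _ → write 1, move -1, go to qH
qH | __[0]1
The non-blank tape span at halt is 01.

01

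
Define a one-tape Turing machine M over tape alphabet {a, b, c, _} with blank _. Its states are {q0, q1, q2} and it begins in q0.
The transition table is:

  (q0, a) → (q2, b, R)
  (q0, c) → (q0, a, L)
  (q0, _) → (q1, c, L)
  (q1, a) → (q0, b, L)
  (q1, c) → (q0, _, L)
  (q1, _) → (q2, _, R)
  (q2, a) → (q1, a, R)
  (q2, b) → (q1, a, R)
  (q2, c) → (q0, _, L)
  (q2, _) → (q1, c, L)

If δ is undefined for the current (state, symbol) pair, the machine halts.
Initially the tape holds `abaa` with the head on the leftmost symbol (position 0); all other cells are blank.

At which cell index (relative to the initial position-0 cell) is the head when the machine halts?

2

state=q0 head=0 tape=[a]baa__   (q0,a)→(q2,b,R)
state=q2 head=1 tape=b[b]aa__   (q2,b)→(q1,a,R)
state=q1 head=2 tape=ba[a]a__   (q1,a)→(q0,b,L)
state=q0 head=1 tape=b[a]ba__   (q0,a)→(q2,b,R)
state=q2 head=2 tape=bb[b]a__   (q2,b)→(q1,a,R)
state=q1 head=3 tape=bba[a]__   (q1,a)→(q0,b,L)
state=q0 head=2 tape=bb[a]b__   (q0,a)→(q2,b,R)
state=q2 head=3 tape=bbb[b]__   (q2,b)→(q1,a,R)
state=q1 head=4 tape=bbba[_]_   (q1,_)→(q2,_,R)
state=q2 head=5 tape=bbba_[_]   (q2,_)→(q1,c,L)
state=q1 head=4 tape=bbba[_]c   (q1,_)→(q2,_,R)
state=q2 head=5 tape=bbba_[c]   (q2,c)→(q0,_,L)
state=q0 head=4 tape=bbba[_]_   (q0,_)→(q1,c,L)
state=q1 head=3 tape=bbb[a]c_   (q1,a)→(q0,b,L)
state=q0 head=2 tape=bb[b]bc_
At halt the head is at cell 2.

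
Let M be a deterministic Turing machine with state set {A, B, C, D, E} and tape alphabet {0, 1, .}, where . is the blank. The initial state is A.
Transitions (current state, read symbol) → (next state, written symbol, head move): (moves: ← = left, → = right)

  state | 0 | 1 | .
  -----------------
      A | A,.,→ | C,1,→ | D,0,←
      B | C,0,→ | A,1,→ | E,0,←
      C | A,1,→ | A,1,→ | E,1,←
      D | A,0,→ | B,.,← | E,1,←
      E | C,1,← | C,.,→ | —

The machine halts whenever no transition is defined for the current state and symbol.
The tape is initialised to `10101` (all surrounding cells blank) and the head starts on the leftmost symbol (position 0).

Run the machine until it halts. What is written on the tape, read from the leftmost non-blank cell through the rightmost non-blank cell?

A | .[1]0101..   read 1 → write 1, move →, go to C
C | .1[0]101..   read 0 → write 1, move →, go to A
A | .11[1]01..   read 1 → write 1, move →, go to C
C | .111[0]1..   read 0 → write 1, move →, go to A
A | .1111[1]..   read 1 → write 1, move →, go to C
C | .11111[.].   read . → write 1, move ←, go to E
E | .1111[1]1.   read 1 → write ., move →, go to C
C | .1111.[1].   read 1 → write 1, move →, go to A
A | .1111.1[.]   read . → write 0, move ←, go to D
D | .1111.[1]0   read 1 → write ., move ←, go to B
B | .1111[.].0   read . → write 0, move ←, go to E
E | .111[1]0.0   read 1 → write ., move →, go to C
C | .111.[0].0   read 0 → write 1, move →, go to A
A | .111.1[.]0   read . → write 0, move ←, go to D
D | .111.[1]00   read 1 → write ., move ←, go to B
B | .111[.].00   read . → write 0, move ←, go to E
E | .11[1]0.00   read 1 → write ., move →, go to C
C | .11.[0].00   read 0 → write 1, move →, go to A
A | .11.1[.]00   read . → write 0, move ←, go to D
D | .11.[1]000   read 1 → write ., move ←, go to B
B | .11[.].000   read . → write 0, move ←, go to E
E | .1[1]0.000   read 1 → write ., move →, go to C
C | .1.[0].000   read 0 → write 1, move →, go to A
A | .1.1[.]000   read . → write 0, move ←, go to D
D | .1.[1]0000   read 1 → write ., move ←, go to B
B | .1[.].0000   read . → write 0, move ←, go to E
E | .[1]0.0000   read 1 → write ., move →, go to C
C | ..[0].0000   read 0 → write 1, move →, go to A
A | ..1[.]0000   read . → write 0, move ←, go to D
D | ..[1]00000   read 1 → write ., move ←, go to B
B | .[.].00000   read . → write 0, move ←, go to E
E | [.]0.00000
The non-blank tape span at halt is 0.00000.

0.00000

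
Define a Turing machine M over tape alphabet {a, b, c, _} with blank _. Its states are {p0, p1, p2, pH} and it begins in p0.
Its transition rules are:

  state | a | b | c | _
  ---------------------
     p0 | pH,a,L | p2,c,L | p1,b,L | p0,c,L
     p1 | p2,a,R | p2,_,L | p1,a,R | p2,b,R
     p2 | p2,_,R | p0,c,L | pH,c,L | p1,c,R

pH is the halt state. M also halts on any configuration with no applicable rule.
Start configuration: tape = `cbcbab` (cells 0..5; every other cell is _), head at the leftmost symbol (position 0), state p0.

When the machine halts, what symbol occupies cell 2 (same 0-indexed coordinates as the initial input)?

_

p0 | __[c]bcbab   read c → write b, move L, go to p1
p1 | _[_]bbcbab   read _ → write b, move R, go to p2
p2 | _b[b]bcbab   read b → write c, move L, go to p0
p0 | _[b]cbcbab   read b → write c, move L, go to p2
p2 | [_]ccbcbab   read _ → write c, move R, go to p1
p1 | c[c]cbcbab   read c → write a, move R, go to p1
p1 | ca[c]bcbab   read c → write a, move R, go to p1
p1 | caa[b]cbab   read b → write _, move L, go to p2
p2 | ca[a]_cbab   read a → write _, move R, go to p2
p2 | ca_[_]cbab   read _ → write c, move R, go to p1
p1 | ca_c[c]bab   read c → write a, move R, go to p1
p1 | ca_ca[b]ab   read b → write _, move L, go to p2
p2 | ca_c[a]_ab   read a → write _, move R, go to p2
p2 | ca_c_[_]ab   read _ → write c, move R, go to p1
p1 | ca_c_c[a]b   read a → write a, move R, go to p2
p2 | ca_c_ca[b]   read b → write c, move L, go to p0
p0 | ca_c_c[a]c   read a → write a, move L, go to pH
pH | ca_c_[c]ac
Cell 2 holds _ when M halts.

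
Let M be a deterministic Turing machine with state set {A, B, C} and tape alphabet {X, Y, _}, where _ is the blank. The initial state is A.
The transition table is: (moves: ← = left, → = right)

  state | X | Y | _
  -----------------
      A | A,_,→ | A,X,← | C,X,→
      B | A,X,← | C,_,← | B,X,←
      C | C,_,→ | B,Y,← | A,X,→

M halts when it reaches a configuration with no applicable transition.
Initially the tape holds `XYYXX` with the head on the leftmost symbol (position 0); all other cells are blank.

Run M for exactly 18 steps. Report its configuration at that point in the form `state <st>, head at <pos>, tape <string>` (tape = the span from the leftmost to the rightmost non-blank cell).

state C, head at 2, tape X___YXX

A | __[X]YYXX   read X → write _, move →, go to A
A | ___[Y]YXX   read Y → write X, move ←, go to A
A | __[_]XYXX   read _ → write X, move →, go to C
C | __X[X]YXX   read X → write _, move →, go to C
C | __X_[Y]XX   read Y → write Y, move ←, go to B
B | __X[_]YXX   read _ → write X, move ←, go to B
B | __[X]XYXX   read X → write X, move ←, go to A
A | _[_]XXYXX   read _ → write X, move →, go to C
C | _X[X]XYXX   read X → write _, move →, go to C
C | _X_[X]YXX   read X → write _, move →, go to C
C | _X__[Y]XX   read Y → write Y, move ←, go to B
B | _X_[_]YXX   read _ → write X, move ←, go to B
B | _X[_]XYXX   read _ → write X, move ←, go to B
B | _[X]XXYXX   read X → write X, move ←, go to A
A | [_]XXXYXX   read _ → write X, move →, go to C
C | X[X]XXYXX   read X → write _, move →, go to C
C | X_[X]XYXX   read X → write _, move →, go to C
C | X__[X]YXX   read X → write _, move →, go to C
C | X___[Y]XX
After 18 steps: state C, head at 2, tape X___YXX.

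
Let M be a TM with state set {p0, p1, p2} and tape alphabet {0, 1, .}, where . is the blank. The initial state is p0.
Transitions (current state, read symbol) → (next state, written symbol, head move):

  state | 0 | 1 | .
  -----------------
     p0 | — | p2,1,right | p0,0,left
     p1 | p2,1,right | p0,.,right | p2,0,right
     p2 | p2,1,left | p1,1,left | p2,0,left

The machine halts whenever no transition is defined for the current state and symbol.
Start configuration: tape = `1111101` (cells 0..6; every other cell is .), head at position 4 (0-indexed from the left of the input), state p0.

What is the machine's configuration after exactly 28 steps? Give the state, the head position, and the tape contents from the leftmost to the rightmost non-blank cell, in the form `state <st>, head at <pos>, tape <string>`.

state=p0 head=4 tape=1111[1]01.   (p0,1)→(p2,1,right)
state=p2 head=5 tape=11111[0]1.   (p2,0)→(p2,1,left)
state=p2 head=4 tape=1111[1]11.   (p2,1)→(p1,1,left)
state=p1 head=3 tape=111[1]111.   (p1,1)→(p0,.,right)
state=p0 head=4 tape=111.[1]11.   (p0,1)→(p2,1,right)
state=p2 head=5 tape=111.1[1]1.   (p2,1)→(p1,1,left)
state=p1 head=4 tape=111.[1]11.   (p1,1)→(p0,.,right)
state=p0 head=5 tape=111..[1]1.   (p0,1)→(p2,1,right)
state=p2 head=6 tape=111..1[1].   (p2,1)→(p1,1,left)
state=p1 head=5 tape=111..[1]1.   (p1,1)→(p0,.,right)
state=p0 head=6 tape=111...[1].   (p0,1)→(p2,1,right)
state=p2 head=7 tape=111...1[.]   (p2,.)→(p2,0,left)
state=p2 head=6 tape=111...[1]0   (p2,1)→(p1,1,left)
state=p1 head=5 tape=111..[.]10   (p1,.)→(p2,0,right)
state=p2 head=6 tape=111..0[1]0   (p2,1)→(p1,1,left)
state=p1 head=5 tape=111..[0]10   (p1,0)→(p2,1,right)
state=p2 head=6 tape=111..1[1]0   (p2,1)→(p1,1,left)
state=p1 head=5 tape=111..[1]10   (p1,1)→(p0,.,right)
state=p0 head=6 tape=111...[1]0   (p0,1)→(p2,1,right)
state=p2 head=7 tape=111...1[0]   (p2,0)→(p2,1,left)
state=p2 head=6 tape=111...[1]1   (p2,1)→(p1,1,left)
state=p1 head=5 tape=111..[.]11   (p1,.)→(p2,0,right)
state=p2 head=6 tape=111..0[1]1   (p2,1)→(p1,1,left)
state=p1 head=5 tape=111..[0]11   (p1,0)→(p2,1,right)
state=p2 head=6 tape=111..1[1]1   (p2,1)→(p1,1,left)
state=p1 head=5 tape=111..[1]11   (p1,1)→(p0,.,right)
state=p0 head=6 tape=111...[1]1   (p0,1)→(p2,1,right)
state=p2 head=7 tape=111...1[1]   (p2,1)→(p1,1,left)
state=p1 head=6 tape=111...[1]1
After 28 steps: state p1, head at 6, tape 111...11.

state p1, head at 6, tape 111...11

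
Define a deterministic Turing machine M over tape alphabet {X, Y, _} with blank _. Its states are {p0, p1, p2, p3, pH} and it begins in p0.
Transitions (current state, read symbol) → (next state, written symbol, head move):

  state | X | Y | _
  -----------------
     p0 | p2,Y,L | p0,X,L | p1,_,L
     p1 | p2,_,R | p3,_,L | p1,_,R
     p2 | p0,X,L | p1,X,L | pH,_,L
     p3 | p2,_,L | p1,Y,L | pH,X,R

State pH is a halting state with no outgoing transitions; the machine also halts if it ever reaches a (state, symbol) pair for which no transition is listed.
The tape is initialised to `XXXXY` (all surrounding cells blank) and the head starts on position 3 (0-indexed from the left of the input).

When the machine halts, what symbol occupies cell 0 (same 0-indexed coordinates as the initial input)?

_

state=p0 head=3 tape=__XXX[X]Y_   (p0,X)→(p2,Y,L)
state=p2 head=2 tape=__XX[X]YY_   (p2,X)→(p0,X,L)
state=p0 head=1 tape=__X[X]XYY_   (p0,X)→(p2,Y,L)
state=p2 head=0 tape=__[X]YXYY_   (p2,X)→(p0,X,L)
state=p0 head=-1 tape=_[_]XYXYY_   (p0,_)→(p1,_,L)
state=p1 head=-2 tape=[_]_XYXYY_   (p1,_)→(p1,_,R)
state=p1 head=-1 tape=_[_]XYXYY_   (p1,_)→(p1,_,R)
state=p1 head=0 tape=__[X]YXYY_   (p1,X)→(p2,_,R)
state=p2 head=1 tape=___[Y]XYY_   (p2,Y)→(p1,X,L)
state=p1 head=0 tape=__[_]XXYY_   (p1,_)→(p1,_,R)
state=p1 head=1 tape=___[X]XYY_   (p1,X)→(p2,_,R)
state=p2 head=2 tape=____[X]YY_   (p2,X)→(p0,X,L)
state=p0 head=1 tape=___[_]XYY_   (p0,_)→(p1,_,L)
state=p1 head=0 tape=__[_]_XYY_   (p1,_)→(p1,_,R)
state=p1 head=1 tape=___[_]XYY_   (p1,_)→(p1,_,R)
state=p1 head=2 tape=____[X]YY_   (p1,X)→(p2,_,R)
state=p2 head=3 tape=_____[Y]Y_   (p2,Y)→(p1,X,L)
state=p1 head=2 tape=____[_]XY_   (p1,_)→(p1,_,R)
state=p1 head=3 tape=_____[X]Y_   (p1,X)→(p2,_,R)
state=p2 head=4 tape=______[Y]_   (p2,Y)→(p1,X,L)
state=p1 head=3 tape=_____[_]X_   (p1,_)→(p1,_,R)
state=p1 head=4 tape=______[X]_   (p1,X)→(p2,_,R)
state=p2 head=5 tape=_______[_]   (p2,_)→(pH,_,L)
state=pH head=4 tape=______[_]_
Cell 0 holds _ when M halts.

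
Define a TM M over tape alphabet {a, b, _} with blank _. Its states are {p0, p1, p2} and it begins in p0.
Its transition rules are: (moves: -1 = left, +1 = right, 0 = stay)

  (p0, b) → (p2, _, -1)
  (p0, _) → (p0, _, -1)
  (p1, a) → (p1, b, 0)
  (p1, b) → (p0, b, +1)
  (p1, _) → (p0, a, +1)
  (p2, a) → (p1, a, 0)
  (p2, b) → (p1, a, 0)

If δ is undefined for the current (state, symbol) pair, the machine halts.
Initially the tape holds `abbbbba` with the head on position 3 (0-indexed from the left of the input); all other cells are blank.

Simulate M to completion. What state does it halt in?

p2

p0 | _abb[b]bba   read b → write _, move -1, go to p2
p2 | _ab[b]_bba   read b → write a, move 0, go to p1
p1 | _ab[a]_bba   read a → write b, move 0, go to p1
p1 | _ab[b]_bba   read b → write b, move +1, go to p0
p0 | _abb[_]bba   read _ → write _, move -1, go to p0
p0 | _ab[b]_bba   read b → write _, move -1, go to p2
p2 | _a[b]__bba   read b → write a, move 0, go to p1
p1 | _a[a]__bba   read a → write b, move 0, go to p1
p1 | _a[b]__bba   read b → write b, move +1, go to p0
p0 | _ab[_]_bba   read _ → write _, move -1, go to p0
p0 | _a[b]__bba   read b → write _, move -1, go to p2
p2 | _[a]___bba   read a → write a, move 0, go to p1
p1 | _[a]___bba   read a → write b, move 0, go to p1
p1 | _[b]___bba   read b → write b, move +1, go to p0
p0 | _b[_]__bba   read _ → write _, move -1, go to p0
p0 | _[b]___bba   read b → write _, move -1, go to p2
p2 | [_]____bba
No transition is defined for (p2, _); M halts in state p2.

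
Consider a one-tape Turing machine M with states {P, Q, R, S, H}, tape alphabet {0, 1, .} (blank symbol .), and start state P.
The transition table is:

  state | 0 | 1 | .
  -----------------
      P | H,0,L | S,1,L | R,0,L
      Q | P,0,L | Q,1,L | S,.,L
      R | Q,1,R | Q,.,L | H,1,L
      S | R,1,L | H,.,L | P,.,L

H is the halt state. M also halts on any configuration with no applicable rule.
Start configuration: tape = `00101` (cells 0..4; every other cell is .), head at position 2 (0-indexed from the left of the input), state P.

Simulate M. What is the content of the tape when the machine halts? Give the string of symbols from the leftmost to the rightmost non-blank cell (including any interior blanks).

state=P head=2 tape=.....00[1]01   (P,1)→(S,1,L)
state=S head=1 tape=.....0[0]101   (S,0)→(R,1,L)
state=R head=0 tape=.....[0]1101   (R,0)→(Q,1,R)
state=Q head=1 tape=.....1[1]101   (Q,1)→(Q,1,L)
state=Q head=0 tape=.....[1]1101   (Q,1)→(Q,1,L)
state=Q head=-1 tape=....[.]11101   (Q,.)→(S,.,L)
state=S head=-2 tape=...[.].11101   (S,.)→(P,.,L)
state=P head=-3 tape=..[.]..11101   (P,.)→(R,0,L)
state=R head=-4 tape=.[.]0..11101   (R,.)→(H,1,L)
state=H head=-5 tape=[.]10..11101
The non-blank tape span at halt is 10..11101.

10..11101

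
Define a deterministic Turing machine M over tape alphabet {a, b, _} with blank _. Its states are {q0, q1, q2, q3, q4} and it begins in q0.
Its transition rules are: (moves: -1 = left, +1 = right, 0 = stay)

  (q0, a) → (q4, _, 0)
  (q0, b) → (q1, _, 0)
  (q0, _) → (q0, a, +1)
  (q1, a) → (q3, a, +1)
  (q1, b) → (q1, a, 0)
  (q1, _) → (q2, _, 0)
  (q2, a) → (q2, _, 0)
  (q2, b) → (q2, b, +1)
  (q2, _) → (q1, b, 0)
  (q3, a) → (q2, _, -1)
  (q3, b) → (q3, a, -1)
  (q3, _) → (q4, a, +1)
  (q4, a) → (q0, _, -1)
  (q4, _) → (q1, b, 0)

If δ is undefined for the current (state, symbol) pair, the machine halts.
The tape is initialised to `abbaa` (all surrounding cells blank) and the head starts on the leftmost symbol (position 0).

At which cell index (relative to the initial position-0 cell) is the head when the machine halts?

q0 | _[a]bbaa   read a → write _, move 0, go to q4
q4 | _[_]bbaa   read _ → write b, move 0, go to q1
q1 | _[b]bbaa   read b → write a, move 0, go to q1
q1 | _[a]bbaa   read a → write a, move +1, go to q3
q3 | _a[b]baa   read b → write a, move -1, go to q3
q3 | _[a]abaa   read a → write _, move -1, go to q2
q2 | [_]_abaa   read _ → write b, move 0, go to q1
q1 | [b]_abaa   read b → write a, move 0, go to q1
q1 | [a]_abaa   read a → write a, move +1, go to q3
q3 | a[_]abaa   read _ → write a, move +1, go to q4
q4 | aa[a]baa   read a → write _, move -1, go to q0
q0 | a[a]_baa   read a → write _, move 0, go to q4
q4 | a[_]_baa   read _ → write b, move 0, go to q1
q1 | a[b]_baa   read b → write a, move 0, go to q1
q1 | a[a]_baa   read a → write a, move +1, go to q3
q3 | aa[_]baa   read _ → write a, move +1, go to q4
q4 | aaa[b]aa
At halt the head is at cell 2.

2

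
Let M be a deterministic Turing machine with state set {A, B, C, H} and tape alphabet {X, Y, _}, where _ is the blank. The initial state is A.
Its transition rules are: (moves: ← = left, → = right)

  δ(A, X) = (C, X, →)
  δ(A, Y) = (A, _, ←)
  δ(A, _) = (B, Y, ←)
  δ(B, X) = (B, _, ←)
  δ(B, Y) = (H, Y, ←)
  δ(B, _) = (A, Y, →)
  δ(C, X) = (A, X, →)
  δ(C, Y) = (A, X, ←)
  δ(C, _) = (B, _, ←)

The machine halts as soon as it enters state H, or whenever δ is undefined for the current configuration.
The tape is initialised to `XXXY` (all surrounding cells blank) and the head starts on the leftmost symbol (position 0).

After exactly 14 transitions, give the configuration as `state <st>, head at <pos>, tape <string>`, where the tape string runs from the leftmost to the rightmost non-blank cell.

state H, head at -2, tape YY___Y

A | __[X]XXY_   read X → write X, move →, go to C
C | __X[X]XY_   read X → write X, move →, go to A
A | __XX[X]Y_   read X → write X, move →, go to C
C | __XXX[Y]_   read Y → write X, move ←, go to A
A | __XX[X]X_   read X → write X, move →, go to C
C | __XXX[X]_   read X → write X, move →, go to A
A | __XXXX[_]   read _ → write Y, move ←, go to B
B | __XXX[X]Y   read X → write _, move ←, go to B
B | __XX[X]_Y   read X → write _, move ←, go to B
B | __X[X]__Y   read X → write _, move ←, go to B
B | __[X]___Y   read X → write _, move ←, go to B
B | _[_]____Y   read _ → write Y, move →, go to A
A | _Y[_]___Y   read _ → write Y, move ←, go to B
B | _[Y]Y___Y   read Y → write Y, move ←, go to H
H | [_]YY___Y
After 14 steps: state H, head at -2, tape YY___Y.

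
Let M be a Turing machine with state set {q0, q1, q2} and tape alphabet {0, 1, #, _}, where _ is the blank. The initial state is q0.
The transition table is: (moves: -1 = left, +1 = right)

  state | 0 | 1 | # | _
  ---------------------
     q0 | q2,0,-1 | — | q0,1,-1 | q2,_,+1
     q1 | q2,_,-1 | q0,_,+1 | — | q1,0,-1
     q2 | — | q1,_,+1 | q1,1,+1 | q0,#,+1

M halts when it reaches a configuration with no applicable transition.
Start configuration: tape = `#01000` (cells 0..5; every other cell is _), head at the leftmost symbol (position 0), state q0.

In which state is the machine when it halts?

q2

q0 | _[#]01000   read # → write 1, move -1, go to q0
q0 | [_]101000   read _ → write _, move +1, go to q2
q2 | _[1]01000   read 1 → write _, move +1, go to q1
q1 | __[0]1000   read 0 → write _, move -1, go to q2
q2 | _[_]_1000   read _ → write #, move +1, go to q0
q0 | _#[_]1000   read _ → write _, move +1, go to q2
q2 | _#_[1]000   read 1 → write _, move +1, go to q1
q1 | _#__[0]00   read 0 → write _, move -1, go to q2
q2 | _#_[_]_00   read _ → write #, move +1, go to q0
q0 | _#_#[_]00   read _ → write _, move +1, go to q2
q2 | _#_#_[0]0
No transition is defined for (q2, 0); M halts in state q2.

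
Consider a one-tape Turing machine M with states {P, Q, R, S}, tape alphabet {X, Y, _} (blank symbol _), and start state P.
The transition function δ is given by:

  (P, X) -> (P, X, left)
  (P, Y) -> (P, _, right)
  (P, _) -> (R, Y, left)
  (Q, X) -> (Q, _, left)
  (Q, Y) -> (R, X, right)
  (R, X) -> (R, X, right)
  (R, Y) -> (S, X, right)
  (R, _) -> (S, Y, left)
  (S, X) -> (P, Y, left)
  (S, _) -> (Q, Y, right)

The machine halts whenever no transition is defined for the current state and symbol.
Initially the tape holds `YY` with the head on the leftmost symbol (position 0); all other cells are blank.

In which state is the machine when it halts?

P | [Y]Y___   read Y → write _, move right, go to P
P | _[Y]___   read Y → write _, move right, go to P
P | __[_]__   read _ → write Y, move left, go to R
R | _[_]Y__   read _ → write Y, move left, go to S
S | [_]YY__   read _ → write Y, move right, go to Q
Q | Y[Y]Y__   read Y → write X, move right, go to R
R | YX[Y]__   read Y → write X, move right, go to S
S | YXX[_]_   read _ → write Y, move right, go to Q
Q | YXXY[_]
No transition is defined for (Q, _); M halts in state Q.

Q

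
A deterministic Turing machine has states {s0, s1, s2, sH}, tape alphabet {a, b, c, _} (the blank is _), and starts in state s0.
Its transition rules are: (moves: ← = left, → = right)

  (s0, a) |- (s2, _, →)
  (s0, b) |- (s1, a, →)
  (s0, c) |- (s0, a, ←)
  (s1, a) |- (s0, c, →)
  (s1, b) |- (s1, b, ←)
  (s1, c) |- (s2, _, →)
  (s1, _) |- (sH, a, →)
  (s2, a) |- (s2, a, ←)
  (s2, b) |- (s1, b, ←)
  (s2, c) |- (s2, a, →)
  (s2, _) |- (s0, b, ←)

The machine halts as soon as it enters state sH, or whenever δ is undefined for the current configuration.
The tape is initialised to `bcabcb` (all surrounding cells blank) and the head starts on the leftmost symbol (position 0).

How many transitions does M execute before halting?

7

s0 | [b]cabcb   read b → write a, move →, go to s1
s1 | a[c]abcb   read c → write _, move →, go to s2
s2 | a_[a]bcb   read a → write a, move ←, go to s2
s2 | a[_]abcb   read _ → write b, move ←, go to s0
s0 | [a]babcb   read a → write _, move →, go to s2
s2 | _[b]abcb   read b → write b, move ←, go to s1
s1 | [_]babcb   read _ → write a, move →, go to sH
sH | a[b]abcb
M halts after 7 transitions.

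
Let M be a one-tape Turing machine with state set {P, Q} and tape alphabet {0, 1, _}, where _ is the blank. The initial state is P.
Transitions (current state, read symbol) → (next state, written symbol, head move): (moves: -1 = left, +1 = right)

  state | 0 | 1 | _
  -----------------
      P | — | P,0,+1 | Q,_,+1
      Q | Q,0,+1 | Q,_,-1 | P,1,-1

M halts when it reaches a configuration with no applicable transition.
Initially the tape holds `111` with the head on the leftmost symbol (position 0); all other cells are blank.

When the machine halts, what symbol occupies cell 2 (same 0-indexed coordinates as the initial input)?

0

P | [1]11__   read 1 → write 0, move +1, go to P
P | 0[1]1__   read 1 → write 0, move +1, go to P
P | 00[1]__   read 1 → write 0, move +1, go to P
P | 000[_]_   read _ → write _, move +1, go to Q
Q | 000_[_]   read _ → write 1, move -1, go to P
P | 000[_]1   read _ → write _, move +1, go to Q
Q | 000_[1]   read 1 → write _, move -1, go to Q
Q | 000[_]_   read _ → write 1, move -1, go to P
P | 00[0]1_
Cell 2 holds 0 when M halts.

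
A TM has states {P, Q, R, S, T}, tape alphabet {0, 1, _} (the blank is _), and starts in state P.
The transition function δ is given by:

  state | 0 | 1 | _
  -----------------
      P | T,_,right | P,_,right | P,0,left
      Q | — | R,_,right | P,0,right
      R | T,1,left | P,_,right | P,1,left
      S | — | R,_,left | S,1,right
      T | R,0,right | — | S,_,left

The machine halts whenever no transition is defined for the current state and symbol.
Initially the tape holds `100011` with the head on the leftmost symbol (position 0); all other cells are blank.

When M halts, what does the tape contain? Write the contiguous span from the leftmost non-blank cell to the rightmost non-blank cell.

0___1

state=P head=0 tape=[1]00011__   (P,1)→(P,_,right)
state=P head=1 tape=_[0]0011__   (P,0)→(T,_,right)
state=T head=2 tape=__[0]011__   (T,0)→(R,0,right)
state=R head=3 tape=__0[0]11__   (R,0)→(T,1,left)
state=T head=2 tape=__[0]111__   (T,0)→(R,0,right)
state=R head=3 tape=__0[1]11__   (R,1)→(P,_,right)
state=P head=4 tape=__0_[1]1__   (P,1)→(P,_,right)
state=P head=5 tape=__0__[1]__   (P,1)→(P,_,right)
state=P head=6 tape=__0___[_]_   (P,_)→(P,0,left)
state=P head=5 tape=__0__[_]0_   (P,_)→(P,0,left)
state=P head=4 tape=__0_[_]00_   (P,_)→(P,0,left)
state=P head=3 tape=__0[_]000_   (P,_)→(P,0,left)
state=P head=2 tape=__[0]0000_   (P,0)→(T,_,right)
state=T head=3 tape=___[0]000_   (T,0)→(R,0,right)
state=R head=4 tape=___0[0]00_   (R,0)→(T,1,left)
state=T head=3 tape=___[0]100_   (T,0)→(R,0,right)
state=R head=4 tape=___0[1]00_   (R,1)→(P,_,right)
state=P head=5 tape=___0_[0]0_   (P,0)→(T,_,right)
state=T head=6 tape=___0__[0]_   (T,0)→(R,0,right)
state=R head=7 tape=___0__0[_]   (R,_)→(P,1,left)
state=P head=6 tape=___0__[0]1   (P,0)→(T,_,right)
state=T head=7 tape=___0___[1]
The non-blank tape span at halt is 0___1.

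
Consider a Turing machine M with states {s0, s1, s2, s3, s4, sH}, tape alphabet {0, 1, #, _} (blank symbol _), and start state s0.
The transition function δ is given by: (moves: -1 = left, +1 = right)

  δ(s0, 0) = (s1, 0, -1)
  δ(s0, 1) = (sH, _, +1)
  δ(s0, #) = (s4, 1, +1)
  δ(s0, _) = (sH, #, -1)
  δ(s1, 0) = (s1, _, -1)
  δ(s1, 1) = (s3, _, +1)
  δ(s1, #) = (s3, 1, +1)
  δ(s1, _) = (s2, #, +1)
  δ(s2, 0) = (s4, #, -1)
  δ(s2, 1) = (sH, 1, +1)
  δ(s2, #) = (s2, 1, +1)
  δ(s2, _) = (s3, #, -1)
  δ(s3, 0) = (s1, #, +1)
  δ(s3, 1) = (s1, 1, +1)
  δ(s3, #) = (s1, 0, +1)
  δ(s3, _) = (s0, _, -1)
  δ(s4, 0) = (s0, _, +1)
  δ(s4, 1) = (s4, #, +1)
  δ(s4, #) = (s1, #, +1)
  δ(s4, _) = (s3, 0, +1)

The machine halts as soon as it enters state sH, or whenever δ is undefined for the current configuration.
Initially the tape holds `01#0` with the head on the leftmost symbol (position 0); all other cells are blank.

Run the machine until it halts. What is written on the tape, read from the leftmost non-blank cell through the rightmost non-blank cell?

state=s0 head=0 tape=_[0]1#0___   (s0,0)→(s1,0,-1)
state=s1 head=-1 tape=[_]01#0___   (s1,_)→(s2,#,+1)
state=s2 head=0 tape=#[0]1#0___   (s2,0)→(s4,#,-1)
state=s4 head=-1 tape=[#]#1#0___   (s4,#)→(s1,#,+1)
state=s1 head=0 tape=#[#]1#0___   (s1,#)→(s3,1,+1)
state=s3 head=1 tape=#1[1]#0___   (s3,1)→(s1,1,+1)
state=s1 head=2 tape=#11[#]0___   (s1,#)→(s3,1,+1)
state=s3 head=3 tape=#111[0]___   (s3,0)→(s1,#,+1)
state=s1 head=4 tape=#111#[_]__   (s1,_)→(s2,#,+1)
state=s2 head=5 tape=#111##[_]_   (s2,_)→(s3,#,-1)
state=s3 head=4 tape=#111#[#]#_   (s3,#)→(s1,0,+1)
state=s1 head=5 tape=#111#0[#]_   (s1,#)→(s3,1,+1)
state=s3 head=6 tape=#111#01[_]   (s3,_)→(s0,_,-1)
state=s0 head=5 tape=#111#0[1]_   (s0,1)→(sH,_,+1)
state=sH head=6 tape=#111#0_[_]
The non-blank tape span at halt is #111#0.

#111#0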